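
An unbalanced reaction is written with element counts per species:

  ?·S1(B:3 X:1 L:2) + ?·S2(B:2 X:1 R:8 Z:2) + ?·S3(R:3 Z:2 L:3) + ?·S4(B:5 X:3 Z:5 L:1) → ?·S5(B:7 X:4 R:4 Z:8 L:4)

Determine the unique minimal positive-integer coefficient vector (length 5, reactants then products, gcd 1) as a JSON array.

Coefficients: [1, 1, 4, 6, 5]

B: 1·3+1·2+4·0+6·5 = 35 | 5·7 = 35
X: 1·1+1·1+4·0+6·3 = 20 | 5·4 = 20
R: 1·0+1·8+4·3+6·0 = 20 | 5·4 = 20
Z: 1·0+1·2+4·2+6·5 = 40 | 5·8 = 40
L: 1·2+1·0+4·3+6·1 = 20 | 5·4 = 20
gcd(1,1,4,6,5) = 1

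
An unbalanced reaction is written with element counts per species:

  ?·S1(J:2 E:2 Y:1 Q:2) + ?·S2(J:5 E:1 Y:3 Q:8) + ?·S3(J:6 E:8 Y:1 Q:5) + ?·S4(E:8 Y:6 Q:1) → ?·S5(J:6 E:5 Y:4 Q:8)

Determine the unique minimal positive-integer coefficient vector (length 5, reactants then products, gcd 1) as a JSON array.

Coefficients: [5, 4, 1, 1, 6]

J: 5·2+4·5+1·6+1·0 = 36 | 6·6 = 36
E: 5·2+4·1+1·8+1·8 = 30 | 6·5 = 30
Y: 5·1+4·3+1·1+1·6 = 24 | 6·4 = 24
Q: 5·2+4·8+1·5+1·1 = 48 | 6·8 = 48
gcd(5,4,1,1,6) = 1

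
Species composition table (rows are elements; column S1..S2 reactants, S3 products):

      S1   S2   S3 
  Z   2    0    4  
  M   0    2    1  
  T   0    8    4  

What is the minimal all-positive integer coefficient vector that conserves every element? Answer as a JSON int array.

Z: 4·2+1·0 = 8 | 2·4 = 8
M: 4·0+1·2 = 2 | 2·1 = 2
T: 4·0+1·8 = 8 | 2·4 = 8
gcd(4,1,2) = 1

Coefficients: [4, 1, 2]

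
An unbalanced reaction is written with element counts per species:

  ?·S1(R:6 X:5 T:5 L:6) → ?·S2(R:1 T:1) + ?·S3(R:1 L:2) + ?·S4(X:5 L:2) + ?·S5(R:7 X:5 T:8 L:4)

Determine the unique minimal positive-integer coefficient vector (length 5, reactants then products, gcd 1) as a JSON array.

Coefficients: [2, 2, 3, 1, 1]

R: 2·6 = 12 | 2·1+3·1+1·0+1·7 = 12
X: 2·5 = 10 | 2·0+3·0+1·5+1·5 = 10
T: 2·5 = 10 | 2·1+3·0+1·0+1·8 = 10
L: 2·6 = 12 | 2·0+3·2+1·2+1·4 = 12
gcd(2,2,3,1,1) = 1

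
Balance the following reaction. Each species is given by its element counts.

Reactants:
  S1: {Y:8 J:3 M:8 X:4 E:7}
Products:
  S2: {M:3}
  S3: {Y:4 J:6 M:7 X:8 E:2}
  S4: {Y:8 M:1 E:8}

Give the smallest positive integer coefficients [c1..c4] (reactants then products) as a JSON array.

Y: 4·8 = 32 | 5·0+2·4+3·8 = 32
J: 4·3 = 12 | 5·0+2·6+3·0 = 12
M: 4·8 = 32 | 5·3+2·7+3·1 = 32
X: 4·4 = 16 | 5·0+2·8+3·0 = 16
E: 4·7 = 28 | 5·0+2·2+3·8 = 28
gcd(4,5,2,3) = 1

Coefficients: [4, 5, 2, 3]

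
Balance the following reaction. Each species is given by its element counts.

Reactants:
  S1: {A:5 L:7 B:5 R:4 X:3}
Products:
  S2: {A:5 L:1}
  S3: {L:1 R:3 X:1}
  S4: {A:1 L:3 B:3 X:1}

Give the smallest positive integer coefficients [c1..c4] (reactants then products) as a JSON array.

A: 3·5 = 15 | 2·5+4·0+5·1 = 15
L: 3·7 = 21 | 2·1+4·1+5·3 = 21
B: 3·5 = 15 | 2·0+4·0+5·3 = 15
R: 3·4 = 12 | 2·0+4·3+5·0 = 12
X: 3·3 = 9 | 2·0+4·1+5·1 = 9
gcd(3,2,4,5) = 1

Coefficients: [3, 2, 4, 5]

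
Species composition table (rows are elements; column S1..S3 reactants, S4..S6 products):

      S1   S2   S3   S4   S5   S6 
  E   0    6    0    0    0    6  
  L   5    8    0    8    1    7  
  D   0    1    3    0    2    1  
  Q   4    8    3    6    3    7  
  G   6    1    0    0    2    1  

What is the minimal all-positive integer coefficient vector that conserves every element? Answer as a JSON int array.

Coefficients: [2, 4, 4, 1, 6, 4]

E: 2·0+4·6+4·0 = 24 | 1·0+6·0+4·6 = 24
L: 2·5+4·8+4·0 = 42 | 1·8+6·1+4·7 = 42
D: 2·0+4·1+4·3 = 16 | 1·0+6·2+4·1 = 16
Q: 2·4+4·8+4·3 = 52 | 1·6+6·3+4·7 = 52
G: 2·6+4·1+4·0 = 16 | 1·0+6·2+4·1 = 16
gcd(2,4,4,1,6,4) = 1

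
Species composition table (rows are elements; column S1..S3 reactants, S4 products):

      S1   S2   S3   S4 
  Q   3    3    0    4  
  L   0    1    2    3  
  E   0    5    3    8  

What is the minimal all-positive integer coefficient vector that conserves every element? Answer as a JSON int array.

Coefficients: [1, 3, 3, 3]

Q: 1·3+3·3+3·0 = 12 | 3·4 = 12
L: 1·0+3·1+3·2 = 9 | 3·3 = 9
E: 1·0+3·5+3·3 = 24 | 3·8 = 24
gcd(1,3,3,3) = 1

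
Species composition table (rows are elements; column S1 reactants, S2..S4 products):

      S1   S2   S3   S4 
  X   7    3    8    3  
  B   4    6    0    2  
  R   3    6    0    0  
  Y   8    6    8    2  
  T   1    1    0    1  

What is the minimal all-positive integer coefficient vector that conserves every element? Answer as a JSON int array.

X: 2·7 = 14 | 1·3+1·8+1·3 = 14
B: 2·4 = 8 | 1·6+1·0+1·2 = 8
R: 2·3 = 6 | 1·6+1·0+1·0 = 6
Y: 2·8 = 16 | 1·6+1·8+1·2 = 16
T: 2·1 = 2 | 1·1+1·0+1·1 = 2
gcd(2,1,1,1) = 1

Coefficients: [2, 1, 1, 1]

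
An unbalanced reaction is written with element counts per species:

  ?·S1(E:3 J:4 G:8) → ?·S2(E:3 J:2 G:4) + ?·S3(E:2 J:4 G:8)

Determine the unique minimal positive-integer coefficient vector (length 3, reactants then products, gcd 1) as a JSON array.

E: 4·3 = 12 | 2·3+3·2 = 12
J: 4·4 = 16 | 2·2+3·4 = 16
G: 4·8 = 32 | 2·4+3·8 = 32
gcd(4,2,3) = 1

Coefficients: [4, 2, 3]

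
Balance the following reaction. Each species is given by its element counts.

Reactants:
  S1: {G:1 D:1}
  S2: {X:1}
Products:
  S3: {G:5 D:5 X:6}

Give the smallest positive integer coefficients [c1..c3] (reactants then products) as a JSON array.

G: 5·1+6·0 = 5 | 1·5 = 5
D: 5·1+6·0 = 5 | 1·5 = 5
X: 5·0+6·1 = 6 | 1·6 = 6
gcd(5,6,1) = 1

Coefficients: [5, 6, 1]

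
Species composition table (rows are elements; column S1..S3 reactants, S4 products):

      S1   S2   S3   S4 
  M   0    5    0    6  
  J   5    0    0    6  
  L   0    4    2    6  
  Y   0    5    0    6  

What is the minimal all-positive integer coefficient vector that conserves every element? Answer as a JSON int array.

M: 6·0+6·5+3·0 = 30 | 5·6 = 30
J: 6·5+6·0+3·0 = 30 | 5·6 = 30
L: 6·0+6·4+3·2 = 30 | 5·6 = 30
Y: 6·0+6·5+3·0 = 30 | 5·6 = 30
gcd(6,6,3,5) = 1

Coefficients: [6, 6, 3, 5]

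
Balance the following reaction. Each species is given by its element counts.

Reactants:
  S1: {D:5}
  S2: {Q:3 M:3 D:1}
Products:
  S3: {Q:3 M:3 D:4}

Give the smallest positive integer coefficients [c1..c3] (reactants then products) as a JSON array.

Q: 3·0+5·3 = 15 | 5·3 = 15
M: 3·0+5·3 = 15 | 5·3 = 15
D: 3·5+5·1 = 20 | 5·4 = 20
gcd(3,5,5) = 1

Coefficients: [3, 5, 5]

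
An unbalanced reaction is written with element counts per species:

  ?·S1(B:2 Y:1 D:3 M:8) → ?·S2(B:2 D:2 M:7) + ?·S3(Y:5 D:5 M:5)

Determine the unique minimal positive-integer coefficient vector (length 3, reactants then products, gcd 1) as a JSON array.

Coefficients: [5, 5, 1]

B: 5·2 = 10 | 5·2+1·0 = 10
Y: 5·1 = 5 | 5·0+1·5 = 5
D: 5·3 = 15 | 5·2+1·5 = 15
M: 5·8 = 40 | 5·7+1·5 = 40
gcd(5,5,1) = 1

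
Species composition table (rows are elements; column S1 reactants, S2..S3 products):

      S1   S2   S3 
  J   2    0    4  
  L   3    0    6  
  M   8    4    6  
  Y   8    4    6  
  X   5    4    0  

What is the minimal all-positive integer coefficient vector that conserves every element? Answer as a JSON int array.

J: 4·2 = 8 | 5·0+2·4 = 8
L: 4·3 = 12 | 5·0+2·6 = 12
M: 4·8 = 32 | 5·4+2·6 = 32
Y: 4·8 = 32 | 5·4+2·6 = 32
X: 4·5 = 20 | 5·4+2·0 = 20
gcd(4,5,2) = 1

Coefficients: [4, 5, 2]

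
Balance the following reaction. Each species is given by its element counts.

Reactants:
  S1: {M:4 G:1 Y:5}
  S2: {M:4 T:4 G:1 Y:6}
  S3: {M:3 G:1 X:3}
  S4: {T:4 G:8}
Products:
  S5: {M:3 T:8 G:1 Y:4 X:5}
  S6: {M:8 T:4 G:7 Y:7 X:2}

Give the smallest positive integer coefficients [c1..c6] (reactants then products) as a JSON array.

Coefficients: [3, 4, 5, 3, 1, 5]

M: 3·4+4·4+5·3+3·0 = 43 | 1·3+5·8 = 43
T: 3·0+4·4+5·0+3·4 = 28 | 1·8+5·4 = 28
G: 3·1+4·1+5·1+3·8 = 36 | 1·1+5·7 = 36
Y: 3·5+4·6+5·0+3·0 = 39 | 1·4+5·7 = 39
X: 3·0+4·0+5·3+3·0 = 15 | 1·5+5·2 = 15
gcd(3,4,5,3,1,5) = 1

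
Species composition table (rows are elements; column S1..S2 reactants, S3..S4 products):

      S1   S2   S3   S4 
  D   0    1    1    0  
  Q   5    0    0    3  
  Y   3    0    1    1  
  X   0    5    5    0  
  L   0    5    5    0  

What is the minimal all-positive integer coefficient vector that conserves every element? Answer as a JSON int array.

Coefficients: [3, 4, 4, 5]

D: 3·0+4·1 = 4 | 4·1+5·0 = 4
Q: 3·5+4·0 = 15 | 4·0+5·3 = 15
Y: 3·3+4·0 = 9 | 4·1+5·1 = 9
X: 3·0+4·5 = 20 | 4·5+5·0 = 20
L: 3·0+4·5 = 20 | 4·5+5·0 = 20
gcd(3,4,4,5) = 1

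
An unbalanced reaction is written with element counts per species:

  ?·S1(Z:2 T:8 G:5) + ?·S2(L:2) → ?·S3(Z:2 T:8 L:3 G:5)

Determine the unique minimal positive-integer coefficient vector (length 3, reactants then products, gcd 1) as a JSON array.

Z: 2·2+3·0 = 4 | 2·2 = 4
T: 2·8+3·0 = 16 | 2·8 = 16
L: 2·0+3·2 = 6 | 2·3 = 6
G: 2·5+3·0 = 10 | 2·5 = 10
gcd(2,3,2) = 1

Coefficients: [2, 3, 2]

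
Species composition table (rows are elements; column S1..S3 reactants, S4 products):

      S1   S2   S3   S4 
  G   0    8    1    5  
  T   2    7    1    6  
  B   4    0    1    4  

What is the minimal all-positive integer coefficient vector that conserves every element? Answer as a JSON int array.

Coefficients: [3, 2, 4, 4]

G: 3·0+2·8+4·1 = 20 | 4·5 = 20
T: 3·2+2·7+4·1 = 24 | 4·6 = 24
B: 3·4+2·0+4·1 = 16 | 4·4 = 16
gcd(3,2,4,4) = 1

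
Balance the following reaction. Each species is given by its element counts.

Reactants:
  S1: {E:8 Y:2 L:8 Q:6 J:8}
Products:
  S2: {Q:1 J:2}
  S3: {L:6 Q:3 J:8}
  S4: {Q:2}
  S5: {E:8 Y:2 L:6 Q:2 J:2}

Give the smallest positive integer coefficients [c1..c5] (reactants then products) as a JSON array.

Coefficients: [3, 5, 1, 2, 3]

E: 3·8 = 24 | 5·0+1·0+2·0+3·8 = 24
Y: 3·2 = 6 | 5·0+1·0+2·0+3·2 = 6
L: 3·8 = 24 | 5·0+1·6+2·0+3·6 = 24
Q: 3·6 = 18 | 5·1+1·3+2·2+3·2 = 18
J: 3·8 = 24 | 5·2+1·8+2·0+3·2 = 24
gcd(3,5,1,2,3) = 1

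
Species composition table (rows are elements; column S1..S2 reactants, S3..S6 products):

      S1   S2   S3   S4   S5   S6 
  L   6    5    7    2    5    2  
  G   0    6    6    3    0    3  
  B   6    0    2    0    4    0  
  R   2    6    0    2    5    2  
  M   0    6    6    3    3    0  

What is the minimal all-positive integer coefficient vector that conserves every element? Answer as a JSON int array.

L: 3·6+5·5 = 43 | 1·7+4·2+4·5+4·2 = 43
G: 3·0+5·6 = 30 | 1·6+4·3+4·0+4·3 = 30
B: 3·6+5·0 = 18 | 1·2+4·0+4·4+4·0 = 18
R: 3·2+5·6 = 36 | 1·0+4·2+4·5+4·2 = 36
M: 3·0+5·6 = 30 | 1·6+4·3+4·3+4·0 = 30
gcd(3,5,1,4,4,4) = 1

Coefficients: [3, 5, 1, 4, 4, 4]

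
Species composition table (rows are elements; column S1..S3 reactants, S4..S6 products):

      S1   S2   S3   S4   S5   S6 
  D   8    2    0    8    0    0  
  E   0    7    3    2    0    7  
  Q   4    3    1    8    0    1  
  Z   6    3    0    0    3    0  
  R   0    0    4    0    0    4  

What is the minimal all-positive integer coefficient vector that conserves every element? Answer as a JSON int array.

Coefficients: [1, 4, 6, 2, 6, 6]

D: 1·8+4·2+6·0 = 16 | 2·8+6·0+6·0 = 16
E: 1·0+4·7+6·3 = 46 | 2·2+6·0+6·7 = 46
Q: 1·4+4·3+6·1 = 22 | 2·8+6·0+6·1 = 22
Z: 1·6+4·3+6·0 = 18 | 2·0+6·3+6·0 = 18
R: 1·0+4·0+6·4 = 24 | 2·0+6·0+6·4 = 24
gcd(1,4,6,2,6,6) = 1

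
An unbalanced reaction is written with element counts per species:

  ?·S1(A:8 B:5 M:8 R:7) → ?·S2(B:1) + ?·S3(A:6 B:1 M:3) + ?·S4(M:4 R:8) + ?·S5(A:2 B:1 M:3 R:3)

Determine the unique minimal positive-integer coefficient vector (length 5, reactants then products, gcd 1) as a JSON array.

Coefficients: [2, 6, 2, 1, 2]

A: 2·8 = 16 | 6·0+2·6+1·0+2·2 = 16
B: 2·5 = 10 | 6·1+2·1+1·0+2·1 = 10
M: 2·8 = 16 | 6·0+2·3+1·4+2·3 = 16
R: 2·7 = 14 | 6·0+2·0+1·8+2·3 = 14
gcd(2,6,2,1,2) = 1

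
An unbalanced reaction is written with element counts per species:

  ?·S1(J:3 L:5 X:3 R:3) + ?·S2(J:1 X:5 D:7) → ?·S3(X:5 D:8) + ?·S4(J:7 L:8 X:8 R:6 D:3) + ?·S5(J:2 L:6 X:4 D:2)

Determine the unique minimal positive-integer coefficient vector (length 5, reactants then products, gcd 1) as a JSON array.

Coefficients: [6, 5, 3, 3, 1]

J: 6·3+5·1 = 23 | 3·0+3·7+1·2 = 23
L: 6·5+5·0 = 30 | 3·0+3·8+1·6 = 30
X: 6·3+5·5 = 43 | 3·5+3·8+1·4 = 43
R: 6·3+5·0 = 18 | 3·0+3·6+1·0 = 18
D: 6·0+5·7 = 35 | 3·8+3·3+1·2 = 35
gcd(6,5,3,3,1) = 1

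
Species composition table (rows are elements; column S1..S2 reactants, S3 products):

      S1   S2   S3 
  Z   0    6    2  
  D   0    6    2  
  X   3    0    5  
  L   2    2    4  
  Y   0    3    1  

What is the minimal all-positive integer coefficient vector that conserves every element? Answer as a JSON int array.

Z: 5·0+1·6 = 6 | 3·2 = 6
D: 5·0+1·6 = 6 | 3·2 = 6
X: 5·3+1·0 = 15 | 3·5 = 15
L: 5·2+1·2 = 12 | 3·4 = 12
Y: 5·0+1·3 = 3 | 3·1 = 3
gcd(5,1,3) = 1

Coefficients: [5, 1, 3]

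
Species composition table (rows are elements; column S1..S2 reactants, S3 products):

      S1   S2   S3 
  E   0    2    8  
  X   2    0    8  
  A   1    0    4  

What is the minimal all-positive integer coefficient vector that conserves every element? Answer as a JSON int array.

E: 4·0+4·2 = 8 | 1·8 = 8
X: 4·2+4·0 = 8 | 1·8 = 8
A: 4·1+4·0 = 4 | 1·4 = 4
gcd(4,4,1) = 1

Coefficients: [4, 4, 1]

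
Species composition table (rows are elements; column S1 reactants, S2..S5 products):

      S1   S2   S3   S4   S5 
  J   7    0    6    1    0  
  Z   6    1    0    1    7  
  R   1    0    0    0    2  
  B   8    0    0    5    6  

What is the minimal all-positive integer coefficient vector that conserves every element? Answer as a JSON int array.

J: 2·7 = 14 | 3·0+2·6+2·1+1·0 = 14
Z: 2·6 = 12 | 3·1+2·0+2·1+1·7 = 12
R: 2·1 = 2 | 3·0+2·0+2·0+1·2 = 2
B: 2·8 = 16 | 3·0+2·0+2·5+1·6 = 16
gcd(2,3,2,2,1) = 1

Coefficients: [2, 3, 2, 2, 1]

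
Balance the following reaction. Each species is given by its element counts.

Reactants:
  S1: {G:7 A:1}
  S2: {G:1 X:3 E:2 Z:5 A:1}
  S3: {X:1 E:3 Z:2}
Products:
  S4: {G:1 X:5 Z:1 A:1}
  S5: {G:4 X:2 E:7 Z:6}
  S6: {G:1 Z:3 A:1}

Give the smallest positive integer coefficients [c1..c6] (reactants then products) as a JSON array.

G: 2·7+6·1+3·0 = 20 | 3·1+3·4+5·1 = 20
X: 2·0+6·3+3·1 = 21 | 3·5+3·2+5·0 = 21
E: 2·0+6·2+3·3 = 21 | 3·0+3·7+5·0 = 21
Z: 2·0+6·5+3·2 = 36 | 3·1+3·6+5·3 = 36
A: 2·1+6·1+3·0 = 8 | 3·1+3·0+5·1 = 8
gcd(2,6,3,3,3,5) = 1

Coefficients: [2, 6, 3, 3, 3, 5]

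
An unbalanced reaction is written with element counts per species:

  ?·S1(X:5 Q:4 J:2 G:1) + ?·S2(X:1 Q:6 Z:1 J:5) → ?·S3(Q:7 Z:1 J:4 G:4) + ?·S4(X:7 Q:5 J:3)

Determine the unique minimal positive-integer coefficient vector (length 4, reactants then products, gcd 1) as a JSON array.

Coefficients: [4, 1, 1, 3]

X: 4·5+1·1 = 21 | 1·0+3·7 = 21
Q: 4·4+1·6 = 22 | 1·7+3·5 = 22
Z: 4·0+1·1 = 1 | 1·1+3·0 = 1
J: 4·2+1·5 = 13 | 1·4+3·3 = 13
G: 4·1+1·0 = 4 | 1·4+3·0 = 4
gcd(4,1,1,3) = 1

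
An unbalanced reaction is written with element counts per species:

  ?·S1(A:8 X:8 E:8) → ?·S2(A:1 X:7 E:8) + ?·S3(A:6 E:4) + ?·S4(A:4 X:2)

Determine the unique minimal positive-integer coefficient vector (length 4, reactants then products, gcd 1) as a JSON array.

A: 5·8 = 40 | 4·1+2·6+6·4 = 40
X: 5·8 = 40 | 4·7+2·0+6·2 = 40
E: 5·8 = 40 | 4·8+2·4+6·0 = 40
gcd(5,4,2,6) = 1

Coefficients: [5, 4, 2, 6]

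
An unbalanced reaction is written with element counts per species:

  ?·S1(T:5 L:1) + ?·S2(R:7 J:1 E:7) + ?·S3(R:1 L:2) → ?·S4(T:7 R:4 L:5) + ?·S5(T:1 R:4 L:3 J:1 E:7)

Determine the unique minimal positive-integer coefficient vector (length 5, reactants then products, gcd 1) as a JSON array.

Coefficients: [3, 1, 5, 2, 1]

T: 3·5+1·0+5·0 = 15 | 2·7+1·1 = 15
R: 3·0+1·7+5·1 = 12 | 2·4+1·4 = 12
L: 3·1+1·0+5·2 = 13 | 2·5+1·3 = 13
J: 3·0+1·1+5·0 = 1 | 2·0+1·1 = 1
E: 3·0+1·7+5·0 = 7 | 2·0+1·7 = 7
gcd(3,1,5,2,1) = 1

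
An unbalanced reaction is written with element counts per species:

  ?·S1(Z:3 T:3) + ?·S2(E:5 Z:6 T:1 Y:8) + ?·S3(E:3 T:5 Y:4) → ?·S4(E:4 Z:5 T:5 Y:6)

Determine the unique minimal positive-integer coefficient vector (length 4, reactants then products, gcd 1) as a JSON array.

Coefficients: [4, 3, 3, 6]

E: 4·0+3·5+3·3 = 24 | 6·4 = 24
Z: 4·3+3·6+3·0 = 30 | 6·5 = 30
T: 4·3+3·1+3·5 = 30 | 6·5 = 30
Y: 4·0+3·8+3·4 = 36 | 6·6 = 36
gcd(4,3,3,6) = 1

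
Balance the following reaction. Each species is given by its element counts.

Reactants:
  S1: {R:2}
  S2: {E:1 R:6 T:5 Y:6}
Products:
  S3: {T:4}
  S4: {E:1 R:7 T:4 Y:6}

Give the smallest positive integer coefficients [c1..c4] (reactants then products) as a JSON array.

E: 2·0+4·1 = 4 | 1·0+4·1 = 4
R: 2·2+4·6 = 28 | 1·0+4·7 = 28
T: 2·0+4·5 = 20 | 1·4+4·4 = 20
Y: 2·0+4·6 = 24 | 1·0+4·6 = 24
gcd(2,4,1,4) = 1

Coefficients: [2, 4, 1, 4]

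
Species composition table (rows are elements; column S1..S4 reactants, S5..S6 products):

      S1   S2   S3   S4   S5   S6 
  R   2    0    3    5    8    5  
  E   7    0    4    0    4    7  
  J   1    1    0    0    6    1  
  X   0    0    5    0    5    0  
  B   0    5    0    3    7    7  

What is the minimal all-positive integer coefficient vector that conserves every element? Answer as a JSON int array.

Coefficients: [5, 6, 1, 4, 1, 5]

R: 5·2+6·0+1·3+4·5 = 33 | 1·8+5·5 = 33
E: 5·7+6·0+1·4+4·0 = 39 | 1·4+5·7 = 39
J: 5·1+6·1+1·0+4·0 = 11 | 1·6+5·1 = 11
X: 5·0+6·0+1·5+4·0 = 5 | 1·5+5·0 = 5
B: 5·0+6·5+1·0+4·3 = 42 | 1·7+5·7 = 42
gcd(5,6,1,4,1,5) = 1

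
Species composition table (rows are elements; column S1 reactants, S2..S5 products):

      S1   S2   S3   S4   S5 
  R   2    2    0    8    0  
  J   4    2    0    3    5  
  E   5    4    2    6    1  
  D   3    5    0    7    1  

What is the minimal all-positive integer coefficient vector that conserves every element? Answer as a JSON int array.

Coefficients: [5, 1, 6, 1, 3]

R: 5·2 = 10 | 1·2+6·0+1·8+3·0 = 10
J: 5·4 = 20 | 1·2+6·0+1·3+3·5 = 20
E: 5·5 = 25 | 1·4+6·2+1·6+3·1 = 25
D: 5·3 = 15 | 1·5+6·0+1·7+3·1 = 15
gcd(5,1,6,1,3) = 1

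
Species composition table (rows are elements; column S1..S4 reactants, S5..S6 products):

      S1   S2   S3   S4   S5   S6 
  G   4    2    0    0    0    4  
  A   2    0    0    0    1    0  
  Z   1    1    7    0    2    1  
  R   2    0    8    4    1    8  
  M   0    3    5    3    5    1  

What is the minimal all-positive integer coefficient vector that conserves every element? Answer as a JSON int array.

Coefficients: [2, 2, 1, 4, 4, 3]

G: 2·4+2·2+1·0+4·0 = 12 | 4·0+3·4 = 12
A: 2·2+2·0+1·0+4·0 = 4 | 4·1+3·0 = 4
Z: 2·1+2·1+1·7+4·0 = 11 | 4·2+3·1 = 11
R: 2·2+2·0+1·8+4·4 = 28 | 4·1+3·8 = 28
M: 2·0+2·3+1·5+4·3 = 23 | 4·5+3·1 = 23
gcd(2,2,1,4,4,3) = 1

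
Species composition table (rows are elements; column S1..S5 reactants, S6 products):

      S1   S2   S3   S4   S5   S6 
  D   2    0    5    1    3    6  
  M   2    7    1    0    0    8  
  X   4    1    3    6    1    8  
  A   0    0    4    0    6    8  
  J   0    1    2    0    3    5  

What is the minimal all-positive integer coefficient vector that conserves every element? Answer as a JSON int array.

Coefficients: [2, 5, 1, 3, 6, 5]

D: 2·2+5·0+1·5+3·1+6·3 = 30 | 5·6 = 30
M: 2·2+5·7+1·1+3·0+6·0 = 40 | 5·8 = 40
X: 2·4+5·1+1·3+3·6+6·1 = 40 | 5·8 = 40
A: 2·0+5·0+1·4+3·0+6·6 = 40 | 5·8 = 40
J: 2·0+5·1+1·2+3·0+6·3 = 25 | 5·5 = 25
gcd(2,5,1,3,6,5) = 1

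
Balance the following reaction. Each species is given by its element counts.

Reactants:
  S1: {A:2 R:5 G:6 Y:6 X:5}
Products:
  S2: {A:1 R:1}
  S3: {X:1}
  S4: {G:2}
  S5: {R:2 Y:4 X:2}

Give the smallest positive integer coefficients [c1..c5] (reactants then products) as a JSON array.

A: 2·2 = 4 | 4·1+4·0+6·0+3·0 = 4
R: 2·5 = 10 | 4·1+4·0+6·0+3·2 = 10
G: 2·6 = 12 | 4·0+4·0+6·2+3·0 = 12
Y: 2·6 = 12 | 4·0+4·0+6·0+3·4 = 12
X: 2·5 = 10 | 4·0+4·1+6·0+3·2 = 10
gcd(2,4,4,6,3) = 1

Coefficients: [2, 4, 4, 6, 3]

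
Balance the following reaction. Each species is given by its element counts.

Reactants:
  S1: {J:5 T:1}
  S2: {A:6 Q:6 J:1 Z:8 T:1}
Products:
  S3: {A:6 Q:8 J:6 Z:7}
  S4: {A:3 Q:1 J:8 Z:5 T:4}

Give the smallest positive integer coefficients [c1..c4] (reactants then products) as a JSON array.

A: 5·0+3·6 = 18 | 2·6+2·3 = 18
Q: 5·0+3·6 = 18 | 2·8+2·1 = 18
J: 5·5+3·1 = 28 | 2·6+2·8 = 28
Z: 5·0+3·8 = 24 | 2·7+2·5 = 24
T: 5·1+3·1 = 8 | 2·0+2·4 = 8
gcd(5,3,2,2) = 1

Coefficients: [5, 3, 2, 2]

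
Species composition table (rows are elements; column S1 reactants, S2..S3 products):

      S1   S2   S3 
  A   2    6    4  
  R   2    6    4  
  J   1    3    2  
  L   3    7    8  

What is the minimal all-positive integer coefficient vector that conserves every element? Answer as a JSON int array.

Coefficients: [5, 1, 1]

A: 5·2 = 10 | 1·6+1·4 = 10
R: 5·2 = 10 | 1·6+1·4 = 10
J: 5·1 = 5 | 1·3+1·2 = 5
L: 5·3 = 15 | 1·7+1·8 = 15
gcd(5,1,1) = 1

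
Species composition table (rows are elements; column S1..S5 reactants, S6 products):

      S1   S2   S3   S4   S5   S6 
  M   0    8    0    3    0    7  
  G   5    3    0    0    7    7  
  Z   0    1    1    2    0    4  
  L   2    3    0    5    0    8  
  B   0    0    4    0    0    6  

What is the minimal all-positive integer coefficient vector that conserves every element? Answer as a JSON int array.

Coefficients: [3, 2, 6, 4, 1, 4]

M: 3·0+2·8+6·0+4·3+1·0 = 28 | 4·7 = 28
G: 3·5+2·3+6·0+4·0+1·7 = 28 | 4·7 = 28
Z: 3·0+2·1+6·1+4·2+1·0 = 16 | 4·4 = 16
L: 3·2+2·3+6·0+4·5+1·0 = 32 | 4·8 = 32
B: 3·0+2·0+6·4+4·0+1·0 = 24 | 4·6 = 24
gcd(3,2,6,4,1,4) = 1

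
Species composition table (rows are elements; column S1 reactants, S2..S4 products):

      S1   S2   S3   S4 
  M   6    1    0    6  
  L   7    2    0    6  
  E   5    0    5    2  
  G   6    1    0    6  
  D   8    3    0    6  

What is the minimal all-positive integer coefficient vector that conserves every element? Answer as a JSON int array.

M: 6·6 = 36 | 6·1+4·0+5·6 = 36
L: 6·7 = 42 | 6·2+4·0+5·6 = 42
E: 6·5 = 30 | 6·0+4·5+5·2 = 30
G: 6·6 = 36 | 6·1+4·0+5·6 = 36
D: 6·8 = 48 | 6·3+4·0+5·6 = 48
gcd(6,6,4,5) = 1

Coefficients: [6, 6, 4, 5]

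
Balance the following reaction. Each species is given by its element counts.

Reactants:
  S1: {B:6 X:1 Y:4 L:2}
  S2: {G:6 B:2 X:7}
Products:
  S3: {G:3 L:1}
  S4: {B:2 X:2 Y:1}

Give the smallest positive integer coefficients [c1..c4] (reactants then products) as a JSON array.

G: 1·0+1·6 = 6 | 2·3+4·0 = 6
B: 1·6+1·2 = 8 | 2·0+4·2 = 8
X: 1·1+1·7 = 8 | 2·0+4·2 = 8
Y: 1·4+1·0 = 4 | 2·0+4·1 = 4
L: 1·2+1·0 = 2 | 2·1+4·0 = 2
gcd(1,1,2,4) = 1

Coefficients: [1, 1, 2, 4]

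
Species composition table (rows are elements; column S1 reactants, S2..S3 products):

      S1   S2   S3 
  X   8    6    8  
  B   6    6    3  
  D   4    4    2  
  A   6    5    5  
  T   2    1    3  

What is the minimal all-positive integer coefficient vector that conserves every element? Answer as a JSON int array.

X: 5·8 = 40 | 4·6+2·8 = 40
B: 5·6 = 30 | 4·6+2·3 = 30
D: 5·4 = 20 | 4·4+2·2 = 20
A: 5·6 = 30 | 4·5+2·5 = 30
T: 5·2 = 10 | 4·1+2·3 = 10
gcd(5,4,2) = 1

Coefficients: [5, 4, 2]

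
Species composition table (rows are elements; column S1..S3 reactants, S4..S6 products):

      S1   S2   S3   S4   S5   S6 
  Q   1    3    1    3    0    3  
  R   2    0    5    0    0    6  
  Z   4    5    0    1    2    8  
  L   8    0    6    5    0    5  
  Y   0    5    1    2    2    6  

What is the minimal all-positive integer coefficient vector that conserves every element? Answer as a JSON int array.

Q: 2·1+6·3+4·1 = 24 | 4·3+1·0+4·3 = 24
R: 2·2+6·0+4·5 = 24 | 4·0+1·0+4·6 = 24
Z: 2·4+6·5+4·0 = 38 | 4·1+1·2+4·8 = 38
L: 2·8+6·0+4·6 = 40 | 4·5+1·0+4·5 = 40
Y: 2·0+6·5+4·1 = 34 | 4·2+1·2+4·6 = 34
gcd(2,6,4,4,1,4) = 1

Coefficients: [2, 6, 4, 4, 1, 4]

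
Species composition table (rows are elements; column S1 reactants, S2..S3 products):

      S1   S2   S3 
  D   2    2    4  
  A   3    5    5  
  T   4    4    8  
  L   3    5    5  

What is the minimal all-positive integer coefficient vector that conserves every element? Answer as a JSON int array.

Coefficients: [5, 1, 2]

D: 5·2 = 10 | 1·2+2·4 = 10
A: 5·3 = 15 | 1·5+2·5 = 15
T: 5·4 = 20 | 1·4+2·8 = 20
L: 5·3 = 15 | 1·5+2·5 = 15
gcd(5,1,2) = 1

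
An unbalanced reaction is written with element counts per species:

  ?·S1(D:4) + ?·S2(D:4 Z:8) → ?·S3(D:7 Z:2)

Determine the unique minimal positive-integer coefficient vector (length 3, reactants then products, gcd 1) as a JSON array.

D: 6·4+1·4 = 28 | 4·7 = 28
Z: 6·0+1·8 = 8 | 4·2 = 8
gcd(6,1,4) = 1

Coefficients: [6, 1, 4]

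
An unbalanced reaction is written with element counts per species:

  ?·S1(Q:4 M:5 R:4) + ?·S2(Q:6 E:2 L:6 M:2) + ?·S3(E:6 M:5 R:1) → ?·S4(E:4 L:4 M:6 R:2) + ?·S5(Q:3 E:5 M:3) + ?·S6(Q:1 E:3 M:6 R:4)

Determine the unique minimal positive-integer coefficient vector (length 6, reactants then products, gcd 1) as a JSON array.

Q: 1·4+2·6+6·0 = 16 | 3·0+5·3+1·1 = 16
E: 1·0+2·2+6·6 = 40 | 3·4+5·5+1·3 = 40
L: 1·0+2·6+6·0 = 12 | 3·4+5·0+1·0 = 12
M: 1·5+2·2+6·5 = 39 | 3·6+5·3+1·6 = 39
R: 1·4+2·0+6·1 = 10 | 3·2+5·0+1·4 = 10
gcd(1,2,6,3,5,1) = 1

Coefficients: [1, 2, 6, 3, 5, 1]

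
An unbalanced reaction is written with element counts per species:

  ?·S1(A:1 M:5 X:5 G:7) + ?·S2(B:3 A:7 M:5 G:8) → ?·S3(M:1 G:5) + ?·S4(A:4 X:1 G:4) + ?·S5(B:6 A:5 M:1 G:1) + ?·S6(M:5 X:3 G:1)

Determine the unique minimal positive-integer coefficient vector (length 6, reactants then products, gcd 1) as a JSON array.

B: 3·0+2·3 = 6 | 4·0+3·0+1·6+4·0 = 6
A: 3·1+2·7 = 17 | 4·0+3·4+1·5+4·0 = 17
M: 3·5+2·5 = 25 | 4·1+3·0+1·1+4·5 = 25
X: 3·5+2·0 = 15 | 4·0+3·1+1·0+4·3 = 15
G: 3·7+2·8 = 37 | 4·5+3·4+1·1+4·1 = 37
gcd(3,2,4,3,1,4) = 1

Coefficients: [3, 2, 4, 3, 1, 4]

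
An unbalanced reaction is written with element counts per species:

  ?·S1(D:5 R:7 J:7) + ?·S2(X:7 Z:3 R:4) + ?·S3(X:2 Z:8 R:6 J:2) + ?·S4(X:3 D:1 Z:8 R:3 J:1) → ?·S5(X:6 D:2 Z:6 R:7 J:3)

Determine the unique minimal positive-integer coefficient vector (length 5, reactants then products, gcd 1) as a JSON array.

Coefficients: [2, 4, 1, 2, 6]

X: 2·0+4·7+1·2+2·3 = 36 | 6·6 = 36
D: 2·5+4·0+1·0+2·1 = 12 | 6·2 = 12
Z: 2·0+4·3+1·8+2·8 = 36 | 6·6 = 36
R: 2·7+4·4+1·6+2·3 = 42 | 6·7 = 42
J: 2·7+4·0+1·2+2·1 = 18 | 6·3 = 18
gcd(2,4,1,2,6) = 1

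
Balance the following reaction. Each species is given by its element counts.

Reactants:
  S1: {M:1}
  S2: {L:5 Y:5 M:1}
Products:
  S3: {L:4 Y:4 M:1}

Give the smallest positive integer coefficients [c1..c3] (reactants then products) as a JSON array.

Coefficients: [1, 4, 5]

L: 1·0+4·5 = 20 | 5·4 = 20
Y: 1·0+4·5 = 20 | 5·4 = 20
M: 1·1+4·1 = 5 | 5·1 = 5
gcd(1,4,5) = 1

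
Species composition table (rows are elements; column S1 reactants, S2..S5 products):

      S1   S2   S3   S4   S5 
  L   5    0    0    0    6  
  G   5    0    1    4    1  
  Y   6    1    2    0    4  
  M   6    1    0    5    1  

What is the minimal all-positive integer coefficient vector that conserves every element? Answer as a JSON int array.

Coefficients: [6, 6, 5, 5, 5]

L: 6·5 = 30 | 6·0+5·0+5·0+5·6 = 30
G: 6·5 = 30 | 6·0+5·1+5·4+5·1 = 30
Y: 6·6 = 36 | 6·1+5·2+5·0+5·4 = 36
M: 6·6 = 36 | 6·1+5·0+5·5+5·1 = 36
gcd(6,6,5,5,5) = 1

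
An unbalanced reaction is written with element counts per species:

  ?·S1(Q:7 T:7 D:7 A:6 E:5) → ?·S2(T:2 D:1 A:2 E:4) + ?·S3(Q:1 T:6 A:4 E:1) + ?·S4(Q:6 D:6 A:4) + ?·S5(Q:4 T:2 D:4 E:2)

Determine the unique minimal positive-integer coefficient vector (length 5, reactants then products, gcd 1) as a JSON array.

Q: 6·7 = 42 | 4·0+4·1+3·6+5·4 = 42
T: 6·7 = 42 | 4·2+4·6+3·0+5·2 = 42
D: 6·7 = 42 | 4·1+4·0+3·6+5·4 = 42
A: 6·6 = 36 | 4·2+4·4+3·4+5·0 = 36
E: 6·5 = 30 | 4·4+4·1+3·0+5·2 = 30
gcd(6,4,4,3,5) = 1

Coefficients: [6, 4, 4, 3, 5]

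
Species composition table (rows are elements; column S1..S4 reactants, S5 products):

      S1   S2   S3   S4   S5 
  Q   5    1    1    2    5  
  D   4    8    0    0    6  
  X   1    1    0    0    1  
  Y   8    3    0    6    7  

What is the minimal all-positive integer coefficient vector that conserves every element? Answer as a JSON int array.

Q: 2·5+2·1+6·1+1·2 = 20 | 4·5 = 20
D: 2·4+2·8+6·0+1·0 = 24 | 4·6 = 24
X: 2·1+2·1+6·0+1·0 = 4 | 4·1 = 4
Y: 2·8+2·3+6·0+1·6 = 28 | 4·7 = 28
gcd(2,2,6,1,4) = 1

Coefficients: [2, 2, 6, 1, 4]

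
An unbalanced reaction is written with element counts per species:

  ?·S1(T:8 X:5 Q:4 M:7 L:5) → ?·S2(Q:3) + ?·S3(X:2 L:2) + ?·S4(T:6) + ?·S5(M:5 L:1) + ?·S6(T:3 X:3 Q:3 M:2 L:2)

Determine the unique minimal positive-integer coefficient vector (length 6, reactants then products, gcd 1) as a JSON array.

Coefficients: [6, 2, 6, 5, 6, 6]

T: 6·8 = 48 | 2·0+6·0+5·6+6·0+6·3 = 48
X: 6·5 = 30 | 2·0+6·2+5·0+6·0+6·3 = 30
Q: 6·4 = 24 | 2·3+6·0+5·0+6·0+6·3 = 24
M: 6·7 = 42 | 2·0+6·0+5·0+6·5+6·2 = 42
L: 6·5 = 30 | 2·0+6·2+5·0+6·1+6·2 = 30
gcd(6,2,6,5,6,6) = 1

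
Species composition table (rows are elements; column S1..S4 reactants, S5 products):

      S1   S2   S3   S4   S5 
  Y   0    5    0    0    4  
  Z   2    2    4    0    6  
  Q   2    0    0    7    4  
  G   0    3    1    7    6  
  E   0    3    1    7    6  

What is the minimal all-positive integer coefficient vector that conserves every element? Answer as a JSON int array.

Coefficients: [3, 4, 4, 2, 5]

Y: 3·0+4·5+4·0+2·0 = 20 | 5·4 = 20
Z: 3·2+4·2+4·4+2·0 = 30 | 5·6 = 30
Q: 3·2+4·0+4·0+2·7 = 20 | 5·4 = 20
G: 3·0+4·3+4·1+2·7 = 30 | 5·6 = 30
E: 3·0+4·3+4·1+2·7 = 30 | 5·6 = 30
gcd(3,4,4,2,5) = 1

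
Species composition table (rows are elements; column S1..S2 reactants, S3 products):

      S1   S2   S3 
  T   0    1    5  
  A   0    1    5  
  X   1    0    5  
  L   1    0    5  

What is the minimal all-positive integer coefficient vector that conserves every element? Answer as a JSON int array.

Coefficients: [5, 5, 1]

T: 5·0+5·1 = 5 | 1·5 = 5
A: 5·0+5·1 = 5 | 1·5 = 5
X: 5·1+5·0 = 5 | 1·5 = 5
L: 5·1+5·0 = 5 | 1·5 = 5
gcd(5,5,1) = 1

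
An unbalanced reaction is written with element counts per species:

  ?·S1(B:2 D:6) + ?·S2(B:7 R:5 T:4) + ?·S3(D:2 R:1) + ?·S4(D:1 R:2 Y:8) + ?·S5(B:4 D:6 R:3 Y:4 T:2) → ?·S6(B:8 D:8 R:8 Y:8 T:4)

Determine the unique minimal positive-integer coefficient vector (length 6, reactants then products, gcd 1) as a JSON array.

B: 2·2+4·7+6·0+4·0+2·4 = 40 | 5·8 = 40
D: 2·6+4·0+6·2+4·1+2·6 = 40 | 5·8 = 40
R: 2·0+4·5+6·1+4·2+2·3 = 40 | 5·8 = 40
Y: 2·0+4·0+6·0+4·8+2·4 = 40 | 5·8 = 40
T: 2·0+4·4+6·0+4·0+2·2 = 20 | 5·4 = 20
gcd(2,4,6,4,2,5) = 1

Coefficients: [2, 4, 6, 4, 2, 5]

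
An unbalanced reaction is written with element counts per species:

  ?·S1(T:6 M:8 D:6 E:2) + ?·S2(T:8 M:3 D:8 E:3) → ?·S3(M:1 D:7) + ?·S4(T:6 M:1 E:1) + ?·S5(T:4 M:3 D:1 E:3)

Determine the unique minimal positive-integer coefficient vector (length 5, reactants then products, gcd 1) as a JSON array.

Coefficients: [1, 5, 6, 5, 4]

T: 1·6+5·8 = 46 | 6·0+5·6+4·4 = 46
M: 1·8+5·3 = 23 | 6·1+5·1+4·3 = 23
D: 1·6+5·8 = 46 | 6·7+5·0+4·1 = 46
E: 1·2+5·3 = 17 | 6·0+5·1+4·3 = 17
gcd(1,5,6,5,4) = 1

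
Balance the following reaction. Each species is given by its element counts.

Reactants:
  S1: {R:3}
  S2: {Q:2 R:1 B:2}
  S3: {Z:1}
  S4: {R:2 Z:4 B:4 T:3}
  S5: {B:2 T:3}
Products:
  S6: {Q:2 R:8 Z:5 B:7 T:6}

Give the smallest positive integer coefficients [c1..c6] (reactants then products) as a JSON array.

Coefficients: [4, 2, 6, 1, 3, 2]

Q: 4·0+2·2+6·0+1·0+3·0 = 4 | 2·2 = 4
R: 4·3+2·1+6·0+1·2+3·0 = 16 | 2·8 = 16
Z: 4·0+2·0+6·1+1·4+3·0 = 10 | 2·5 = 10
B: 4·0+2·2+6·0+1·4+3·2 = 14 | 2·7 = 14
T: 4·0+2·0+6·0+1·3+3·3 = 12 | 2·6 = 12
gcd(4,2,6,1,3,2) = 1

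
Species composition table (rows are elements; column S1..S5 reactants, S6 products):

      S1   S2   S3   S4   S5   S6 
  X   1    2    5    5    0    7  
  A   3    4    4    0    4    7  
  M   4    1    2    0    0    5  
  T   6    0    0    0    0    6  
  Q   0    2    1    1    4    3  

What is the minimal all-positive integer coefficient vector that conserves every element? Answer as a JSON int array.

X: 4·1+2·2+1·5+3·5+1·0 = 28 | 4·7 = 28
A: 4·3+2·4+1·4+3·0+1·4 = 28 | 4·7 = 28
M: 4·4+2·1+1·2+3·0+1·0 = 20 | 4·5 = 20
T: 4·6+2·0+1·0+3·0+1·0 = 24 | 4·6 = 24
Q: 4·0+2·2+1·1+3·1+1·4 = 12 | 4·3 = 12
gcd(4,2,1,3,1,4) = 1

Coefficients: [4, 2, 1, 3, 1, 4]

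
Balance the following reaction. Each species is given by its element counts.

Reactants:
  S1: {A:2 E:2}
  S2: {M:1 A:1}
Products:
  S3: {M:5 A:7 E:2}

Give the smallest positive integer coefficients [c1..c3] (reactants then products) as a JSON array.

M: 1·0+5·1 = 5 | 1·5 = 5
A: 1·2+5·1 = 7 | 1·7 = 7
E: 1·2+5·0 = 2 | 1·2 = 2
gcd(1,5,1) = 1

Coefficients: [1, 5, 1]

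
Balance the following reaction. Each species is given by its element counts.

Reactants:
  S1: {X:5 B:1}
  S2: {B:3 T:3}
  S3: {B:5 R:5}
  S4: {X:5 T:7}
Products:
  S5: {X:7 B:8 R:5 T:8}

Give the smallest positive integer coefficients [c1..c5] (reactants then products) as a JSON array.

X: 3·5+4·0+5·0+4·5 = 35 | 5·7 = 35
B: 3·1+4·3+5·5+4·0 = 40 | 5·8 = 40
R: 3·0+4·0+5·5+4·0 = 25 | 5·5 = 25
T: 3·0+4·3+5·0+4·7 = 40 | 5·8 = 40
gcd(3,4,5,4,5) = 1

Coefficients: [3, 4, 5, 4, 5]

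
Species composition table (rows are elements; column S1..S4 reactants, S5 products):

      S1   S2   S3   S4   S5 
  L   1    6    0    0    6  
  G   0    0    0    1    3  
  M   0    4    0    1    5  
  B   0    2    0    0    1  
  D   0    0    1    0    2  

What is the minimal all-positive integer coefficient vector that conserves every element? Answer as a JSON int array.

Coefficients: [6, 1, 4, 6, 2]

L: 6·1+1·6+4·0+6·0 = 12 | 2·6 = 12
G: 6·0+1·0+4·0+6·1 = 6 | 2·3 = 6
M: 6·0+1·4+4·0+6·1 = 10 | 2·5 = 10
B: 6·0+1·2+4·0+6·0 = 2 | 2·1 = 2
D: 6·0+1·0+4·1+6·0 = 4 | 2·2 = 4
gcd(6,1,4,6,2) = 1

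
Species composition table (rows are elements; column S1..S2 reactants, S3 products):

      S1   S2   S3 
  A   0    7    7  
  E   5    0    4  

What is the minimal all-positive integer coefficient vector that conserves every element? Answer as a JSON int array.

Coefficients: [4, 5, 5]

A: 4·0+5·7 = 35 | 5·7 = 35
E: 4·5+5·0 = 20 | 5·4 = 20
gcd(4,5,5) = 1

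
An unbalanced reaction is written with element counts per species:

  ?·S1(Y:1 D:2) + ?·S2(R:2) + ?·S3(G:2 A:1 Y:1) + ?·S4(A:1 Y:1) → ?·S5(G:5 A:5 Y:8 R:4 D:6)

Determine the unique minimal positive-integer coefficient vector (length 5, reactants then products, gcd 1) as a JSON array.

Coefficients: [6, 4, 5, 5, 2]

G: 6·0+4·0+5·2+5·0 = 10 | 2·5 = 10
A: 6·0+4·0+5·1+5·1 = 10 | 2·5 = 10
Y: 6·1+4·0+5·1+5·1 = 16 | 2·8 = 16
R: 6·0+4·2+5·0+5·0 = 8 | 2·4 = 8
D: 6·2+4·0+5·0+5·0 = 12 | 2·6 = 12
gcd(6,4,5,5,2) = 1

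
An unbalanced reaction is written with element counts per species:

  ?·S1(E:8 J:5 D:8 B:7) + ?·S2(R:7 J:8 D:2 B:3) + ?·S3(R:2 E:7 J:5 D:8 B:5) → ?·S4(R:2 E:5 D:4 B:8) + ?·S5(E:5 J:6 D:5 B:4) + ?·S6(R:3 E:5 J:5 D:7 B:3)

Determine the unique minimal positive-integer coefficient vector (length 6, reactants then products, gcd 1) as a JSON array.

R: 5·0+2·7+5·2 = 24 | 3·2+6·0+6·3 = 24
E: 5·8+2·0+5·7 = 75 | 3·5+6·5+6·5 = 75
J: 5·5+2·8+5·5 = 66 | 3·0+6·6+6·5 = 66
D: 5·8+2·2+5·8 = 84 | 3·4+6·5+6·7 = 84
B: 5·7+2·3+5·5 = 66 | 3·8+6·4+6·3 = 66
gcd(5,2,5,3,6,6) = 1

Coefficients: [5, 2, 5, 3, 6, 6]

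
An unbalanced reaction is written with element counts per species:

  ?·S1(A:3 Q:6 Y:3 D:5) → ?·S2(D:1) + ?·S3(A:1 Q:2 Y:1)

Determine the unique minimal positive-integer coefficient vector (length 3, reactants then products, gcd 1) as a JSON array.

Coefficients: [1, 5, 3]

A: 1·3 = 3 | 5·0+3·1 = 3
Q: 1·6 = 6 | 5·0+3·2 = 6
Y: 1·3 = 3 | 5·0+3·1 = 3
D: 1·5 = 5 | 5·1+3·0 = 5
gcd(1,5,3) = 1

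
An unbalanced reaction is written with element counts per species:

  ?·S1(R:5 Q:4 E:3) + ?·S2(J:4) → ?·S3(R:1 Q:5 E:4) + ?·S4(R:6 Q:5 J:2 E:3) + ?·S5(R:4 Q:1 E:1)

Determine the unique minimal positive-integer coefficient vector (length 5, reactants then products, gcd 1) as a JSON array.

R: 6·5+1·0 = 30 | 2·1+2·6+4·4 = 30
Q: 6·4+1·0 = 24 | 2·5+2·5+4·1 = 24
J: 6·0+1·4 = 4 | 2·0+2·2+4·0 = 4
E: 6·3+1·0 = 18 | 2·4+2·3+4·1 = 18
gcd(6,1,2,2,4) = 1

Coefficients: [6, 1, 2, 2, 4]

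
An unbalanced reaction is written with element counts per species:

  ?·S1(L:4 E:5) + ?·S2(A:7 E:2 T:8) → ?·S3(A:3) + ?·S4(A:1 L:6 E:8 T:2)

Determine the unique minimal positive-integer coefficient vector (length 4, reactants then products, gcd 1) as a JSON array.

A: 6·0+1·7 = 7 | 1·3+4·1 = 7
L: 6·4+1·0 = 24 | 1·0+4·6 = 24
E: 6·5+1·2 = 32 | 1·0+4·8 = 32
T: 6·0+1·8 = 8 | 1·0+4·2 = 8
gcd(6,1,1,4) = 1

Coefficients: [6, 1, 1, 4]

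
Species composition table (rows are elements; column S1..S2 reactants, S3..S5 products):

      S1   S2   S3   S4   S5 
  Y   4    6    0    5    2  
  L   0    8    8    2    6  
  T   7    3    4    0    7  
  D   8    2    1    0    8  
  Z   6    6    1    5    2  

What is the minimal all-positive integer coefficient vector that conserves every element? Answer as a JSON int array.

Y: 1·4+5·6 = 34 | 2·0+6·5+2·2 = 34
L: 1·0+5·8 = 40 | 2·8+6·2+2·6 = 40
T: 1·7+5·3 = 22 | 2·4+6·0+2·7 = 22
D: 1·8+5·2 = 18 | 2·1+6·0+2·8 = 18
Z: 1·6+5·6 = 36 | 2·1+6·5+2·2 = 36
gcd(1,5,2,6,2) = 1

Coefficients: [1, 5, 2, 6, 2]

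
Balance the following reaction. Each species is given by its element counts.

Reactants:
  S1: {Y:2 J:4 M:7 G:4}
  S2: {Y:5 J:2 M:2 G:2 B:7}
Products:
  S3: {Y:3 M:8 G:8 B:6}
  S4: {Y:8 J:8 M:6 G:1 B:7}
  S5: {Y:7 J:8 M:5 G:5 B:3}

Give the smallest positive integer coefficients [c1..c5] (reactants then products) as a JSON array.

Coefficients: [5, 6, 3, 3, 1]

Y: 5·2+6·5 = 40 | 3·3+3·8+1·7 = 40
J: 5·4+6·2 = 32 | 3·0+3·8+1·8 = 32
M: 5·7+6·2 = 47 | 3·8+3·6+1·5 = 47
G: 5·4+6·2 = 32 | 3·8+3·1+1·5 = 32
B: 5·0+6·7 = 42 | 3·6+3·7+1·3 = 42
gcd(5,6,3,3,1) = 1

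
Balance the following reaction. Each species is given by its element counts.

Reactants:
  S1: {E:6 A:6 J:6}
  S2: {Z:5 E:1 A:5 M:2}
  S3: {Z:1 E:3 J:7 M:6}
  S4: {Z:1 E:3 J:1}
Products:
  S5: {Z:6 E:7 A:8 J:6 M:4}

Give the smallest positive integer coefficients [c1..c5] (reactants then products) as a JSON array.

Coefficients: [3, 6, 2, 4, 6]

Z: 3·0+6·5+2·1+4·1 = 36 | 6·6 = 36
E: 3·6+6·1+2·3+4·3 = 42 | 6·7 = 42
A: 3·6+6·5+2·0+4·0 = 48 | 6·8 = 48
J: 3·6+6·0+2·7+4·1 = 36 | 6·6 = 36
M: 3·0+6·2+2·6+4·0 = 24 | 6·4 = 24
gcd(3,6,2,4,6) = 1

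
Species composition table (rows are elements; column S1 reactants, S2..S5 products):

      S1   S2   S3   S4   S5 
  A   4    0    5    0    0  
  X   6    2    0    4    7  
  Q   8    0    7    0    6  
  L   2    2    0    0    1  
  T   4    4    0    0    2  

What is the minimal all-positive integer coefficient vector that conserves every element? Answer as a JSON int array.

A: 5·4 = 20 | 4·0+4·5+2·0+2·0 = 20
X: 5·6 = 30 | 4·2+4·0+2·4+2·7 = 30
Q: 5·8 = 40 | 4·0+4·7+2·0+2·6 = 40
L: 5·2 = 10 | 4·2+4·0+2·0+2·1 = 10
T: 5·4 = 20 | 4·4+4·0+2·0+2·2 = 20
gcd(5,4,4,2,2) = 1

Coefficients: [5, 4, 4, 2, 2]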